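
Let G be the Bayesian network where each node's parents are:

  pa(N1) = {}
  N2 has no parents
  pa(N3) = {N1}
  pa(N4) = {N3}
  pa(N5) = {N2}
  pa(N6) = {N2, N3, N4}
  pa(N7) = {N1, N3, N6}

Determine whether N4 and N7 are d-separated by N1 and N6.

We examine all 6 paths between N4 and N7:
Path 1: N4 ← N3 ← N1 → N7
  N1 is a fork here and N1 is conditioned on, so the path is blocked at N1.
Path 2: N4 ← N3 → N7
  N3 is a fork and N3 is not conditioned on — no node blocks this path, so it is active.
Path 3: N4 ← N3 → N6 → N7
  N6 is a chain here and N6 is conditioned on, so the path is blocked at N6.
Path 4: N4 → N6 → N7
  N6 is a chain here and N6 is conditioned on, so the path is blocked at N6.
Path 5: N4 → N6 ← N3 ← N1 → N7
  N1 is a fork here and N1 is conditioned on, so the path is blocked at N1.
Path 6: N4 → N6 ← N3 → N7
  N6 is a collider and N6 is conditioned on, which opens it; N3 is a fork and N3 is not conditioned on — no node blocks this path, so it is active.
At least one path is unblocked, so d-separation fails.

No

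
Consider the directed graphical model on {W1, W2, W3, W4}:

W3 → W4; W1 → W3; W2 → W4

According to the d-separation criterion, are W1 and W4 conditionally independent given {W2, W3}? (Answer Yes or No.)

Yes — W1 and W4 are d-separated given {W2, W3}.

Only one path connects W1 and W4:
Path 1: W1 → W3 → W4
  W3 is a chain here and W3 is conditioned on, so the path is blocked at W3.
All paths are blocked; W1 ⊥ W4 | {W2, W3} holds.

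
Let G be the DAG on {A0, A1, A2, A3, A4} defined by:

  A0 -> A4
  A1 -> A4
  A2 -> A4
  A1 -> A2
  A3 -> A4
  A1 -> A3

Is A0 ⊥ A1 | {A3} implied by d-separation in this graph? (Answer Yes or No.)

We examine all 3 paths between A0 and A1:
  1. A0 → A4 ← A3 ← A1 — A4:collider[blocks]; A3:chain[blocks] ⇒ blocked
  2. A0 → A4 ← A1 — A4:collider[blocks] ⇒ blocked
  3. A0 → A4 ← A2 ← A1 — A4:collider[blocks]; A2:chain[open] ⇒ blocked
All paths are blocked; A0 ⊥ A1 | {A3} holds.

Yes — A0 and A1 are d-separated given {A3}.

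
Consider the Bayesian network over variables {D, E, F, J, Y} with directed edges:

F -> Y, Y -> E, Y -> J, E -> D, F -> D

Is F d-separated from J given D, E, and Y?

Enumerating the 2 paths from F to J and testing each for blocking by {D, E, Y}:
Path 1: F → Y → J
  Y is a chain here and Y is conditioned on, so the path is blocked at Y.
Path 2: F → D ← E ← Y → J
  E is a chain here and E is conditioned on, so the path is blocked at E.
All paths are blocked; F ⊥ J | {D, E, Y} holds.

Yes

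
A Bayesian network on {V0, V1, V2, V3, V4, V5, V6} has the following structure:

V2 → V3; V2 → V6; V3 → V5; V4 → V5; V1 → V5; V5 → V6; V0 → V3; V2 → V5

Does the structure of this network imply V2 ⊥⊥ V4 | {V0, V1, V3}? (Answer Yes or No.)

Yes

There are 3 undirected paths between V2 and V4; checking each against the conditioning set {V0, V1, V3}:
  1. V2 → V6 ← V5 ← V4 — V6:collider[blocks]; V5:chain[open] ⇒ blocked
  2. V2 → V5 ← V4 — V5:collider[blocks] ⇒ blocked
  3. V2 → V3 → V5 ← V4 — V3:chain[blocks]; V5:collider[blocks] ⇒ blocked
All paths are blocked; V2 ⊥ V4 | {V0, V1, V3} holds.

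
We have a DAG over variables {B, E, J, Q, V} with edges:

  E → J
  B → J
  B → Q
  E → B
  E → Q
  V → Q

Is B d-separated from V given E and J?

Enumerating the 3 paths from B to V and testing each for blocking by {E, J}:
  1. B → J ← E → Q ← V — J:collider[open]; E:fork[blocks]; Q:collider[blocks] ⇒ blocked
  2. B → Q ← V — Q:collider[blocks] ⇒ blocked
  3. B ← E → Q ← V — E:fork[blocks]; Q:collider[blocks] ⇒ blocked
Every path is blocked, so B and V are d-separated given {E, J}.

Yes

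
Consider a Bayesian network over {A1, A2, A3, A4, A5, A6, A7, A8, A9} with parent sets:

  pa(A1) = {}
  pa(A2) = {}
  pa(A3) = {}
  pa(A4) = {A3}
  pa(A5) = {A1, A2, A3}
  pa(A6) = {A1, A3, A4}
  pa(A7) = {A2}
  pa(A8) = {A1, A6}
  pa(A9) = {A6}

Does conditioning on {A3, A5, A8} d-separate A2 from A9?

We examine all 4 paths between A2 and A9:
Path 1: A2 → A5 ← A1 → A6 → A9
  A5 is a collider and A5 is conditioned on, which opens it; A1 is a fork and A1 is not conditioned on; A6 is a chain and A6 is not conditioned on — no node blocks this path, so it is active.
Path 2: A2 → A5 ← A1 → A8 ← A6 → A9
  A5 is a collider and A5 is conditioned on, which opens it; A1 is a fork and A1 is not conditioned on; A8 is a collider and A8 is conditioned on, which opens it; A6 is a fork and A6 is not conditioned on — no node blocks this path, so it is active.
Path 3: A2 → A5 ← A3 → A6 → A9
  A3 is a fork here and A3 is conditioned on, so the path is blocked at A3.
Path 4: A2 → A5 ← A3 → A4 → A6 → A9
  A3 is a fork here and A3 is conditioned on, so the path is blocked at A3.
Since the path A2 → A5 ← A1 → A6 → A9 is active, A2 and A9 are not d-separated given {A3, A5, A8}.

No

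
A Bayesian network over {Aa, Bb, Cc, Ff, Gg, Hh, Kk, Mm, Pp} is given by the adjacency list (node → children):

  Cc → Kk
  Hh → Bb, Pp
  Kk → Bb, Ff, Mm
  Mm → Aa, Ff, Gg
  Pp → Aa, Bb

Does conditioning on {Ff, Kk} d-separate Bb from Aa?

Enumerating the 4 paths from Bb to Aa and testing each for blocking by {Ff, Kk}:
  1. Bb ← Pp → Aa — Pp:fork[open] ⇒ active
  2. Bb ← Kk → Ff ← Mm → Aa — Kk:fork[blocks]; Ff:collider[open]; Mm:fork[open] ⇒ blocked
  3. Bb ← Kk → Mm → Aa — Kk:fork[blocks]; Mm:chain[open] ⇒ blocked
  4. Bb ← Hh → Pp → Aa — Hh:fork[open]; Pp:chain[open] ⇒ active
Because an active path exists, Bb and Aa are not d-separated.

No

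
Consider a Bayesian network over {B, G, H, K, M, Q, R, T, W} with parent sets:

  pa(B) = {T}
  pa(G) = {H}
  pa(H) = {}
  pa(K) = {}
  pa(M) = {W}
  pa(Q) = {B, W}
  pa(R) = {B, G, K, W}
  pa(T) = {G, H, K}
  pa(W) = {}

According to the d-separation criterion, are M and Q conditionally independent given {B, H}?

We examine all 5 paths between M and Q:
Path 1: M ← W → Q
  W is a fork and W is not conditioned on — no node blocks this path, so it is active.
Path 2: M ← W → R ← G → T → B → Q
  R is a collider here and neither R nor any of its descendants is conditioned on, so the collider stays closed — the path is blocked at R.
Path 3: M ← W → R ← G ← H → T → B → Q
  R is a collider here and neither R nor any of its descendants is conditioned on, so the collider stays closed — the path is blocked at R.
Path 4: M ← W → R ← K → T → B → Q
  R is a collider here and neither R nor any of its descendants is conditioned on, so the collider stays closed — the path is blocked at R.
Path 5: M ← W → R ← B → Q
  R is a collider here and neither R nor any of its descendants is conditioned on, so the collider stays closed — the path is blocked at R.
At least one path is unblocked, so d-separation fails.

No — M and Q are not d-separated given {B, H}.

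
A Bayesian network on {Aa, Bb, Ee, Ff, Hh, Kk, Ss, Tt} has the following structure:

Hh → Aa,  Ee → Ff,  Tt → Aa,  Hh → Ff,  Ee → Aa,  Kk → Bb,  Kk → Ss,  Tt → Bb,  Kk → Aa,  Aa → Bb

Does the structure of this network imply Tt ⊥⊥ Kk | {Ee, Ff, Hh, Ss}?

Yes

We examine all 4 paths between Tt and Kk:
Path 1: Tt → Bb ← Kk
  Bb is a collider here and neither Bb nor any of its descendants is conditioned on, so the collider stays closed — the path is blocked at Bb.
Path 2: Tt → Bb ← Aa ← Kk
  Bb is a collider here and neither Bb nor any of its descendants is conditioned on, so the collider stays closed — the path is blocked at Bb.
Path 3: Tt → Aa → Bb ← Kk
  Bb is a collider here and neither Bb nor any of its descendants is conditioned on, so the collider stays closed — the path is blocked at Bb.
Path 4: Tt → Aa ← Kk
  Aa is a collider here and neither Aa nor any of its descendants is conditioned on, so the collider stays closed — the path is blocked at Aa.
All paths are blocked; Tt ⊥ Kk | {Ee, Ff, Hh, Ss} holds.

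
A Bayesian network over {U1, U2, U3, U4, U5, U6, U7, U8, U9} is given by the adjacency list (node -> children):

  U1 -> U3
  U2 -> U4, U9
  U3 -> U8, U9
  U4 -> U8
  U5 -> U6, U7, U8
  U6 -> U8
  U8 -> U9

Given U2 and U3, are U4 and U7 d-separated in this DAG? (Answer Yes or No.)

We examine all 6 paths between U4 and U7:
Path 1: U4 ← U2 → U9 ← U3 → U8 ← U6 ← U5 → U7
  U2 is a fork here and U2 is conditioned on, so the path is blocked at U2.
Path 2: U4 ← U2 → U9 ← U3 → U8 ← U5 → U7
  U2 is a fork here and U2 is conditioned on, so the path is blocked at U2.
Path 3: U4 ← U2 → U9 ← U8 ← U6 ← U5 → U7
  U2 is a fork here and U2 is conditioned on, so the path is blocked at U2.
Path 4: U4 ← U2 → U9 ← U8 ← U5 → U7
  U2 is a fork here and U2 is conditioned on, so the path is blocked at U2.
Path 5: U4 → U8 ← U6 ← U5 → U7
  U8 is a collider here and neither U8 nor any of its descendants is conditioned on, so the collider stays closed — the path is blocked at U8.
Path 6: U4 → U8 ← U5 → U7
  U8 is a collider here and neither U8 nor any of its descendants is conditioned on, so the collider stays closed — the path is blocked at U8.
Since every path is blocked, d-separation holds.

Yes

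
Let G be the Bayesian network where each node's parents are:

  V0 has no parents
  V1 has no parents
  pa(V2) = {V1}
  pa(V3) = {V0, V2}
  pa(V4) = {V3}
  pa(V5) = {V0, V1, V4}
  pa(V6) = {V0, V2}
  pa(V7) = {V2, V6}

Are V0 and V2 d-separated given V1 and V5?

No

Enumerating the 6 paths from V0 to V2 and testing each for blocking by {V1, V5}:
Path 1: V0 → V5 ← V4 ← V3 ← V2
  V5 is a collider and V5 is conditioned on, which opens it; V4 is a chain and V4 is not conditioned on; V3 is a chain and V3 is not conditioned on — no node blocks this path, so it is active.
Path 2: V0 → V5 ← V1 → V2
  V1 is a fork here and V1 is conditioned on, so the path is blocked at V1.
Path 3: V0 → V3 → V4 → V5 ← V1 → V2
  V1 is a fork here and V1 is conditioned on, so the path is blocked at V1.
Path 4: V0 → V3 ← V2
  V3 is a collider and its descendant V5 is conditioned on, which opens it — no node blocks this path, so it is active.
Path 5: V0 → V6 → V7 ← V2
  V7 is a collider here and neither V7 nor any of its descendants is conditioned on, so the collider stays closed — the path is blocked at V7.
Path 6: V0 → V6 ← V2
  V6 is a collider here and neither V6 nor any of its descendants is conditioned on, so the collider stays closed — the path is blocked at V6.
At least one path is unblocked, so d-separation fails.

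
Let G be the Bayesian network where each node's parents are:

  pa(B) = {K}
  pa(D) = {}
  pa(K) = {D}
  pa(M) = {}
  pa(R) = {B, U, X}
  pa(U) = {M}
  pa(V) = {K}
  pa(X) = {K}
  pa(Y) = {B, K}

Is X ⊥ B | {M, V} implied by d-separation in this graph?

No

We examine all 3 paths between X and B:
Path 1: X → R ← B
  R is a collider here and neither R nor any of its descendants is conditioned on, so the collider stays closed — the path is blocked at R.
Path 2: X ← K → Y ← B
  Y is a collider here and neither Y nor any of its descendants is conditioned on, so the collider stays closed — the path is blocked at Y.
Path 3: X ← K → B
  K is a fork and K is not conditioned on — no node blocks this path, so it is active.
At least one path is unblocked, so d-separation fails.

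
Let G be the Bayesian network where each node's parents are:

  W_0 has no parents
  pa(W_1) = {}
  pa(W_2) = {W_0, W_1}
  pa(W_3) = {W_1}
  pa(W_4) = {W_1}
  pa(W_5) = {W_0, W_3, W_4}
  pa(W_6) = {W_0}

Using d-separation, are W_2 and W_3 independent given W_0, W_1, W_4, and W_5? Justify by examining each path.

4 paths connect W_2 and W_3; each must be blocked for d-separation to hold:
Path 1: W_2 ← W_0 → W_5 ← W_4 ← W_1 → W_3
  W_0 is a fork here and W_0 is conditioned on, so the path is blocked at W_0.
Path 2: W_2 ← W_0 → W_5 ← W_3
  W_0 is a fork here and W_0 is conditioned on, so the path is blocked at W_0.
Path 3: W_2 ← W_1 → W_4 → W_5 ← W_3
  W_1 is a fork here and W_1 is conditioned on, so the path is blocked at W_1.
Path 4: W_2 ← W_1 → W_3
  W_1 is a fork here and W_1 is conditioned on, so the path is blocked at W_1.
Every path is blocked, so W_2 and W_3 are d-separated given {W_0, W_1, W_4, W_5}.

Yes — W_2 and W_3 are d-separated given {W_0, W_1, W_4, W_5}.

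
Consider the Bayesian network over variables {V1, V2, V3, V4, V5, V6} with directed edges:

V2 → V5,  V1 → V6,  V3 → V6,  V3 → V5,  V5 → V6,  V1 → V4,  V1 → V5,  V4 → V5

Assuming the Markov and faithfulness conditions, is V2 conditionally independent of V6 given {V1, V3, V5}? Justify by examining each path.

4 paths connect V2 and V6; each must be blocked for d-separation to hold:
Path 1: V2 → V5 ← V4 ← V1 → V6
  V1 is a fork here and V1 is conditioned on, so the path is blocked at V1.
Path 2: V2 → V5 ← V3 → V6
  V3 is a fork here and V3 is conditioned on, so the path is blocked at V3.
Path 3: V2 → V5 → V6
  V5 is a chain here and V5 is conditioned on, so the path is blocked at V5.
Path 4: V2 → V5 ← V1 → V6
  V1 is a fork here and V1 is conditioned on, so the path is blocked at V1.
Every path is blocked, so V2 and V6 are d-separated given {V1, V3, V5}.

Yes — V2 and V6 are d-separated given {V1, V3, V5}.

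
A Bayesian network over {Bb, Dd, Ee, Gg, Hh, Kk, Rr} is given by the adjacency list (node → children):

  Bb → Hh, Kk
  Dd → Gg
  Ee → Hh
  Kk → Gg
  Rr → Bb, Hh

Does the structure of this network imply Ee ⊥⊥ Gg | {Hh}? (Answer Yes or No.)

There are 2 undirected paths between Ee and Gg; checking each against the conditioning set {Hh}:
Path 1: Ee → Hh ← Bb → Kk → Gg
  Hh is a collider and Hh is conditioned on, which opens it; Bb is a fork and Bb is not conditioned on; Kk is a chain and Kk is not conditioned on — no node blocks this path, so it is active.
Path 2: Ee → Hh ← Rr → Bb → Kk → Gg
  Hh is a collider and Hh is conditioned on, which opens it; Rr is a fork and Rr is not conditioned on; Bb is a chain and Bb is not conditioned on; Kk is a chain and Kk is not conditioned on — no node blocks this path, so it is active.
Since the path Ee → Hh ← Bb → Kk → Gg is active, Ee and Gg are not d-separated given {Hh}.

No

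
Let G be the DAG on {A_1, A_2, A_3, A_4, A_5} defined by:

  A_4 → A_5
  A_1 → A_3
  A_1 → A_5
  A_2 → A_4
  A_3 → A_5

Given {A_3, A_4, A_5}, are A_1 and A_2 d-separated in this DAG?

Yes

Enumerating the 2 paths from A_1 to A_2 and testing each for blocking by {A_3, A_4, A_5}:
Path 1: A_1 → A_3 → A_5 ← A_4 ← A_2
  A_3 is a chain here and A_3 is conditioned on, so the path is blocked at A_3.
Path 2: A_1 → A_5 ← A_4 ← A_2
  A_4 is a chain here and A_4 is conditioned on, so the path is blocked at A_4.
Since every path is blocked, d-separation holds.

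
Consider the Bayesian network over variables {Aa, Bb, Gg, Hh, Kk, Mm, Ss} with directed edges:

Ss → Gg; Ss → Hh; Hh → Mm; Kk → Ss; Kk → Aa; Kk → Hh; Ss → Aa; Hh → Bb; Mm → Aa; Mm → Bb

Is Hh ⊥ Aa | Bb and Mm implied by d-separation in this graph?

No

We examine all 6 paths between Hh and Aa:
  1. Hh ← Ss ← Kk → Aa — Ss:chain[open]; Kk:fork[open] ⇒ active
  2. Hh ← Ss → Aa — Ss:fork[open] ⇒ active
  3. Hh ← Kk → Ss → Aa — Kk:fork[open]; Ss:chain[open] ⇒ active
  4. Hh ← Kk → Aa — Kk:fork[open] ⇒ active
  5. Hh → Mm → Aa — Mm:chain[blocks] ⇒ blocked
  6. Hh → Bb ← Mm → Aa — Bb:collider[open]; Mm:fork[blocks] ⇒ blocked
Because an active path exists, Hh and Aa are not d-separated.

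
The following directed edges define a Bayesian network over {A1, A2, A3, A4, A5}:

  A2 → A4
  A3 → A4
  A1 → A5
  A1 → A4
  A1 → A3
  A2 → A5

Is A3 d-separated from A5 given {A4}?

Enumerating the 4 paths from A3 to A5 and testing each for blocking by {A4}:
Path 1: A3 ← A1 → A5
  A1 is a fork and A1 is not conditioned on — no node blocks this path, so it is active.
Path 2: A3 ← A1 → A4 ← A2 → A5
  A1 is a fork and A1 is not conditioned on; A4 is a collider and A4 is conditioned on, which opens it; A2 is a fork and A2 is not conditioned on — no node blocks this path, so it is active.
Path 3: A3 → A4 ← A1 → A5
  A4 is a collider and A4 is conditioned on, which opens it; A1 is a fork and A1 is not conditioned on — no node blocks this path, so it is active.
Path 4: A3 → A4 ← A2 → A5
  A4 is a collider and A4 is conditioned on, which opens it; A2 is a fork and A2 is not conditioned on — no node blocks this path, so it is active.
Since the path A3 ← A1 → A5 is active, A3 and A5 are not d-separated given {A4}.

No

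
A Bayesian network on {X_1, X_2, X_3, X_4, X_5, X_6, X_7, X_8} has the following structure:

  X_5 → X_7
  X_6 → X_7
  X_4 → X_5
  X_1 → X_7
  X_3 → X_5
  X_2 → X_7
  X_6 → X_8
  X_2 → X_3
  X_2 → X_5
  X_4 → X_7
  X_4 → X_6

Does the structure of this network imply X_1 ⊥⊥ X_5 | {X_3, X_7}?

No — X_1 and X_5 are not d-separated given {X_3, X_7}.

5 paths connect X_1 and X_5; each must be blocked for d-separation to hold:
Path 1: X_1 → X_7 ← X_5
  X_7 is a collider and X_7 is conditioned on, which opens it — no node blocks this path, so it is active.
Path 2: X_1 → X_7 ← X_6 ← X_4 → X_5
  X_7 is a collider and X_7 is conditioned on, which opens it; X_6 is a chain and X_6 is not conditioned on; X_4 is a fork and X_4 is not conditioned on — no node blocks this path, so it is active.
Path 3: X_1 → X_7 ← X_2 → X_5
  X_7 is a collider and X_7 is conditioned on, which opens it; X_2 is a fork and X_2 is not conditioned on — no node blocks this path, so it is active.
Path 4: X_1 → X_7 ← X_2 → X_3 → X_5
  X_3 is a chain here and X_3 is conditioned on, so the path is blocked at X_3.
Path 5: X_1 → X_7 ← X_4 → X_5
  X_7 is a collider and X_7 is conditioned on, which opens it; X_4 is a fork and X_4 is not conditioned on — no node blocks this path, so it is active.
At least one path is unblocked, so d-separation fails.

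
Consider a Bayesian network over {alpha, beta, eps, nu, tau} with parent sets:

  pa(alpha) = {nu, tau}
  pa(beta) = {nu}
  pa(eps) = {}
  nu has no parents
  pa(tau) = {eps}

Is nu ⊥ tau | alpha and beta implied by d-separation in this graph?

No

There is one path between nu and tau:
Path 1: nu → alpha ← tau
  alpha is a collider and alpha is conditioned on, which opens it — no node blocks this path, so it is active.
At least one path is unblocked, so d-separation fails.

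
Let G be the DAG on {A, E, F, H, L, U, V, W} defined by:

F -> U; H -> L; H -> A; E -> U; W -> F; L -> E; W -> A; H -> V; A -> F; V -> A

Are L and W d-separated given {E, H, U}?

We examine all 6 paths between L and W:
  1. L → E → U ← F ← A ← W — E:chain[blocks]; U:collider[open]; F:chain[open]; A:chain[open] ⇒ blocked
  2. L → E → U ← F ← W — E:chain[blocks]; U:collider[open]; F:chain[open] ⇒ blocked
  3. L ← H → V → A → F ← W — H:fork[blocks]; V:chain[open]; A:chain[open]; F:collider[open] ⇒ blocked
  4. L ← H → V → A ← W — H:fork[blocks]; V:chain[open]; A:collider[open] ⇒ blocked
  5. L ← H → A → F ← W — H:fork[blocks]; A:chain[open]; F:collider[open] ⇒ blocked
  6. L ← H → A ← W — H:fork[blocks]; A:collider[open] ⇒ blocked
Since every path is blocked, d-separation holds.

Yes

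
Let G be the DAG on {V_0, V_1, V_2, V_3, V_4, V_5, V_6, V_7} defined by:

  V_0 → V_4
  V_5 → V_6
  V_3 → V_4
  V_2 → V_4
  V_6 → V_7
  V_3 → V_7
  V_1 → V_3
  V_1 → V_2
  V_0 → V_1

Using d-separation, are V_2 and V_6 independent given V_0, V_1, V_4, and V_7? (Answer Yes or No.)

We examine all 4 paths between V_2 and V_6:
Path 1: V_2 ← V_1 → V_3 → V_7 ← V_6
  V_1 is a fork here and V_1 is conditioned on, so the path is blocked at V_1.
Path 2: V_2 ← V_1 ← V_0 → V_4 ← V_3 → V_7 ← V_6
  V_1 is a chain here and V_1 is conditioned on, so the path is blocked at V_1.
Path 3: V_2 → V_4 ← V_3 → V_7 ← V_6
  V_4 is a collider and V_4 is conditioned on, which opens it; V_3 is a fork and V_3 is not conditioned on; V_7 is a collider and V_7 is conditioned on, which opens it — no node blocks this path, so it is active.
Path 4: V_2 → V_4 ← V_0 → V_1 → V_3 → V_7 ← V_6
  V_0 is a fork here and V_0 is conditioned on, so the path is blocked at V_0.
At least one path is unblocked, so d-separation fails.

No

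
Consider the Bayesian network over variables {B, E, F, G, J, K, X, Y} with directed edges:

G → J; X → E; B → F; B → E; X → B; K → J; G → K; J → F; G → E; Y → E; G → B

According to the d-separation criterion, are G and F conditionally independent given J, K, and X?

No — G and F are not d-separated given {J, K, X}.

Enumerating the 5 paths from G to F and testing each for blocking by {J, K, X}:
Path 1: G → J → F
  J is a chain here and J is conditioned on, so the path is blocked at J.
Path 2: G → E ← X → B → F
  E is a collider here and neither E nor any of its descendants is conditioned on, so the collider stays closed — the path is blocked at E.
Path 3: G → E ← B → F
  E is a collider here and neither E nor any of its descendants is conditioned on, so the collider stays closed — the path is blocked at E.
Path 4: G → K → J → F
  K is a chain here and K is conditioned on, so the path is blocked at K.
Path 5: G → B → F
  B is a chain and B is not conditioned on — no node blocks this path, so it is active.
At least one path is unblocked, so d-separation fails.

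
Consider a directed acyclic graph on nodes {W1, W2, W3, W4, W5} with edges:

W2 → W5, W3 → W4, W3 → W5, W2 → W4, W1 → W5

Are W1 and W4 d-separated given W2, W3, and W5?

Enumerating the 2 paths from W1 to W4 and testing each for blocking by {W2, W3, W5}:
  1. W1 → W5 ← W2 → W4 — W5:collider[open]; W2:fork[blocks] ⇒ blocked
  2. W1 → W5 ← W3 → W4 — W5:collider[open]; W3:fork[blocks] ⇒ blocked
Every path is blocked, so W1 and W4 are d-separated given {W2, W3, W5}.

Yes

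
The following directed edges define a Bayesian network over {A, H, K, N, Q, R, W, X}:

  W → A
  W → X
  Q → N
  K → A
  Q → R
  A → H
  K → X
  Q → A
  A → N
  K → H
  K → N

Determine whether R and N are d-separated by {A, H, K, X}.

No

Enumerating the 5 paths from R to N and testing each for blocking by {A, H, K, X}:
Path 1: R ← Q → N
  Q is a fork and Q is not conditioned on — no node blocks this path, so it is active.
Path 2: R ← Q → A ← K → N
  K is a fork here and K is conditioned on, so the path is blocked at K.
Path 3: R ← Q → A ← W → X ← K → N
  K is a fork here and K is conditioned on, so the path is blocked at K.
Path 4: R ← Q → A → H ← K → N
  A is a chain here and A is conditioned on, so the path is blocked at A.
Path 5: R ← Q → A → N
  A is a chain here and A is conditioned on, so the path is blocked at A.
Since the path R ← Q → N is active, R and N are not d-separated given {A, H, K, X}.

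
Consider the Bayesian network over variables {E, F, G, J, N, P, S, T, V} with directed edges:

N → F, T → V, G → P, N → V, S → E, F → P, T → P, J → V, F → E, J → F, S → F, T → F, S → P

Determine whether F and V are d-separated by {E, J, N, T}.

Yes — F and V are d-separated given {E, J, N, T}.

Enumerating the 6 paths from F to V and testing each for blocking by {E, J, N, T}:
  1. F ← T → V — T:fork[blocks] ⇒ blocked
  2. F ← N → V — N:fork[blocks] ⇒ blocked
  3. F ← J → V — J:fork[blocks] ⇒ blocked
  4. F ← S → P ← T → V — S:fork[open]; P:collider[blocks]; T:fork[blocks] ⇒ blocked
  5. F → P ← T → V — P:collider[blocks]; T:fork[blocks] ⇒ blocked
  6. F → E ← S → P ← T → V — E:collider[open]; S:fork[open]; P:collider[blocks]; T:fork[blocks] ⇒ blocked
All paths are blocked; F ⊥ V | {E, J, N, T} holds.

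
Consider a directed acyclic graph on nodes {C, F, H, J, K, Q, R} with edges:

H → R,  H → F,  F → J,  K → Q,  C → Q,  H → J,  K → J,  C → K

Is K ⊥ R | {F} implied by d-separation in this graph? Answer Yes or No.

Yes

We examine all 2 paths between K and R:
Path 1: K → J ← F ← H → R
  J is a collider here and neither J nor any of its descendants is conditioned on, so the collider stays closed — the path is blocked at J.
Path 2: K → J ← H → R
  J is a collider here and neither J nor any of its descendants is conditioned on, so the collider stays closed — the path is blocked at J.
Since every path is blocked, d-separation holds.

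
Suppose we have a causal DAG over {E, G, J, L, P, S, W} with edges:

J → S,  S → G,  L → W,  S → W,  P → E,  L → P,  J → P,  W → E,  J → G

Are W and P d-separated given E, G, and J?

We examine all 4 paths between W and P:
  1. W ← L → P — L:fork[open] ⇒ active
  2. W → E ← P — E:collider[open] ⇒ active
  3. W ← S ← J → P — S:chain[open]; J:fork[blocks] ⇒ blocked
  4. W ← S → G ← J → P — S:fork[open]; G:collider[open]; J:fork[blocks] ⇒ blocked
Since the path W ← L → P is active, W and P are not d-separated given {E, G, J}.

No — W and P are not d-separated given {E, G, J}.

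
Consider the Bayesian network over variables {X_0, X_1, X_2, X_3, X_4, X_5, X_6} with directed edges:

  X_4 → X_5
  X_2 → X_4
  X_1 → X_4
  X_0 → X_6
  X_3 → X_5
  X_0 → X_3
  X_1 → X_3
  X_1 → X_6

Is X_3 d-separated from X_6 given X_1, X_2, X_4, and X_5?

No

Enumerating the 3 paths from X_3 to X_6 and testing each for blocking by {X_1, X_2, X_4, X_5}:
  1. X_3 → X_5 ← X_4 ← X_1 → X_6 — X_5:collider[open]; X_4:chain[blocks]; X_1:fork[blocks] ⇒ blocked
  2. X_3 ← X_1 → X_6 — X_1:fork[blocks] ⇒ blocked
  3. X_3 ← X_0 → X_6 — X_0:fork[open] ⇒ active
At least one path is unblocked, so d-separation fails.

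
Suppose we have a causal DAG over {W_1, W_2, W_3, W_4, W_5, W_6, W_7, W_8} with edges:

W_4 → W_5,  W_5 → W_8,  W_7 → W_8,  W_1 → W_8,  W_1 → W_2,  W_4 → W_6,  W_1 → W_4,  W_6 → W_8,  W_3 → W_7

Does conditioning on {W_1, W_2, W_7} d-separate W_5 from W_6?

No — W_5 and W_6 are not d-separated given {W_1, W_2, W_7}.

There are 4 undirected paths between W_5 and W_6; checking each against the conditioning set {W_1, W_2, W_7}:
Path 1: W_5 ← W_4 ← W_1 → W_8 ← W_6
  W_1 is a fork here and W_1 is conditioned on, so the path is blocked at W_1.
Path 2: W_5 ← W_4 → W_6
  W_4 is a fork and W_4 is not conditioned on — no node blocks this path, so it is active.
Path 3: W_5 → W_8 ← W_1 → W_4 → W_6
  W_8 is a collider here and neither W_8 nor any of its descendants is conditioned on, so the collider stays closed — the path is blocked at W_8.
Path 4: W_5 → W_8 ← W_6
  W_8 is a collider here and neither W_8 nor any of its descendants is conditioned on, so the collider stays closed — the path is blocked at W_8.
Because an active path exists, W_5 and W_6 are not d-separated.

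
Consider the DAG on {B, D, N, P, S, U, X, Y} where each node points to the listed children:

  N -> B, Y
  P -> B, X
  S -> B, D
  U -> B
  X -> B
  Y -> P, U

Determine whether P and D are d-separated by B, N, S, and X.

There are 4 undirected paths between P and D; checking each against the conditioning set {B, N, S, X}:
Path 1: P ← Y → U → B ← S → D
  S is a fork here and S is conditioned on, so the path is blocked at S.
Path 2: P ← Y ← N → B ← S → D
  N is a fork here and N is conditioned on, so the path is blocked at N.
Path 3: P → B ← S → D
  S is a fork here and S is conditioned on, so the path is blocked at S.
Path 4: P → X → B ← S → D
  X is a chain here and X is conditioned on, so the path is blocked at X.
All paths are blocked; P ⊥ D | {B, N, S, X} holds.

Yes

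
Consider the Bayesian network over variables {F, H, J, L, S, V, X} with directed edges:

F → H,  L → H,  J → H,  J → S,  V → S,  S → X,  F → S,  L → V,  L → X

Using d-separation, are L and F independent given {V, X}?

We examine all 6 paths between L and F:
Path 1: L → X ← S ← J → H ← F
  H is a collider here and neither H nor any of its descendants is conditioned on, so the collider stays closed — the path is blocked at H.
Path 2: L → X ← S ← F
  X is a collider and X is conditioned on, which opens it; S is a chain and S is not conditioned on — no node blocks this path, so it is active.
Path 3: L → V → S ← J → H ← F
  V is a chain here and V is conditioned on, so the path is blocked at V.
Path 4: L → V → S ← F
  V is a chain here and V is conditioned on, so the path is blocked at V.
Path 5: L → H ← J → S ← F
  H is a collider here and neither H nor any of its descendants is conditioned on, so the collider stays closed — the path is blocked at H.
Path 6: L → H ← F
  H is a collider here and neither H nor any of its descendants is conditioned on, so the collider stays closed — the path is blocked at H.
At least one path is unblocked, so d-separation fails.

No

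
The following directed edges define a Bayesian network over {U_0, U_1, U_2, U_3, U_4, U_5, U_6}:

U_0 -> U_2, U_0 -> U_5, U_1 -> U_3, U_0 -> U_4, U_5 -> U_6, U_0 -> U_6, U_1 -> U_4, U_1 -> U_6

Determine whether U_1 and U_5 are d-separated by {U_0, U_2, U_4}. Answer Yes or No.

Enumerating the 4 paths from U_1 to U_5 and testing each for blocking by {U_0, U_2, U_4}:
  1. U_1 → U_6 ← U_5 — U_6:collider[blocks] ⇒ blocked
  2. U_1 → U_6 ← U_0 → U_5 — U_6:collider[blocks]; U_0:fork[blocks] ⇒ blocked
  3. U_1 → U_4 ← U_0 → U_5 — U_4:collider[open]; U_0:fork[blocks] ⇒ blocked
  4. U_1 → U_4 ← U_0 → U_6 ← U_5 — U_4:collider[open]; U_0:fork[blocks]; U_6:collider[blocks] ⇒ blocked
All paths are blocked; U_1 ⊥ U_5 | {U_0, U_2, U_4} holds.

Yes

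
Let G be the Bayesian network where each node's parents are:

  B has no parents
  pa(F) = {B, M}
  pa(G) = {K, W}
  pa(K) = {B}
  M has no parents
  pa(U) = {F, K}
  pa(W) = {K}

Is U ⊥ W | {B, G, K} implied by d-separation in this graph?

Yes

We examine all 4 paths between U and W:
Path 1: U ← F ← B → K → G ← W
  B is a fork here and B is conditioned on, so the path is blocked at B.
Path 2: U ← F ← B → K → W
  B is a fork here and B is conditioned on, so the path is blocked at B.
Path 3: U ← K → G ← W
  K is a fork here and K is conditioned on, so the path is blocked at K.
Path 4: U ← K → W
  K is a fork here and K is conditioned on, so the path is blocked at K.
All paths are blocked; U ⊥ W | {B, G, K} holds.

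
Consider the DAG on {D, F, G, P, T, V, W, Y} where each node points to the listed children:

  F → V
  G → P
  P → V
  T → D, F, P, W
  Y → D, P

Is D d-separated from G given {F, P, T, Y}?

There are 3 undirected paths between D and G; checking each against the conditioning set {F, P, T, Y}:
Path 1: D ← T → F → V ← P ← G
  T is a fork here and T is conditioned on, so the path is blocked at T.
Path 2: D ← T → P ← G
  T is a fork here and T is conditioned on, so the path is blocked at T.
Path 3: D ← Y → P ← G
  Y is a fork here and Y is conditioned on, so the path is blocked at Y.
Since every path is blocked, d-separation holds.

Yes — D and G are d-separated given {F, P, T, Y}.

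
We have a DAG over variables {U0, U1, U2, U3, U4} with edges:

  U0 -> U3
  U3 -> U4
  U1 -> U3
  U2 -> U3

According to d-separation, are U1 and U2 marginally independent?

Only one path connects U1 and U2:
  1. U1 → U3 ← U2 — U3:collider[blocks] ⇒ blocked
All paths are blocked; U1 ⊥ U2 | ∅ holds.

Yes — U1 and U2 are d-separated given ∅.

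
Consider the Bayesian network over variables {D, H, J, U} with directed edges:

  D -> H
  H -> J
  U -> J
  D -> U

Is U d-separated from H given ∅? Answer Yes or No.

No — U and H are not d-separated given ∅.

Enumerating the 2 paths from U to H and testing each for blocking by ∅:
  1. U ← D → H — D:fork[open] ⇒ active
  2. U → J ← H — J:collider[blocks] ⇒ blocked
Because an active path exists, U and H are not d-separated.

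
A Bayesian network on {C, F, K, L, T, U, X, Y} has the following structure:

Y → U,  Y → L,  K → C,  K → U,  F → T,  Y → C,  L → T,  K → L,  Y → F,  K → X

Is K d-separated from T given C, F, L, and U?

We examine all 6 paths between K and T:
  1. K → C ← Y → F → T — C:collider[open]; Y:fork[open]; F:chain[blocks] ⇒ blocked
  2. K → C ← Y → L → T — C:collider[open]; Y:fork[open]; L:chain[blocks] ⇒ blocked
  3. K → U ← Y → F → T — U:collider[open]; Y:fork[open]; F:chain[blocks] ⇒ blocked
  4. K → U ← Y → L → T — U:collider[open]; Y:fork[open]; L:chain[blocks] ⇒ blocked
  5. K → L → T — L:chain[blocks] ⇒ blocked
  6. K → L ← Y → F → T — L:collider[open]; Y:fork[open]; F:chain[blocks] ⇒ blocked
Every path is blocked, so K and T are d-separated given {C, F, L, U}.

Yes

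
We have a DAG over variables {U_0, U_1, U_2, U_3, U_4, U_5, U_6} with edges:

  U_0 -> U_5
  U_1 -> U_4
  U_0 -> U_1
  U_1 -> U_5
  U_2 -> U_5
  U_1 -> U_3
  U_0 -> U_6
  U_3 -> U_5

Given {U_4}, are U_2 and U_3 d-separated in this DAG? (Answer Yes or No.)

There are 3 undirected paths between U_2 and U_3; checking each against the conditioning set {U_4}:
Path 1: U_2 → U_5 ← U_0 → U_1 → U_3
  U_5 is a collider here and neither U_5 nor any of its descendants is conditioned on, so the collider stays closed — the path is blocked at U_5.
Path 2: U_2 → U_5 ← U_1 → U_3
  U_5 is a collider here and neither U_5 nor any of its descendants is conditioned on, so the collider stays closed — the path is blocked at U_5.
Path 3: U_2 → U_5 ← U_3
  U_5 is a collider here and neither U_5 nor any of its descendants is conditioned on, so the collider stays closed — the path is blocked at U_5.
Every path is blocked, so U_2 and U_3 are d-separated given {U_4}.

Yes — U_2 and U_3 are d-separated given {U_4}.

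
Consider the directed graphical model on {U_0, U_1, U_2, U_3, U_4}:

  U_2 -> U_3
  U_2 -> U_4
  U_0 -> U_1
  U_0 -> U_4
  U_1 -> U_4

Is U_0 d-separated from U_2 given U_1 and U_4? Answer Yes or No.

No

There are 2 undirected paths between U_0 and U_2; checking each against the conditioning set {U_1, U_4}:
Path 1: U_0 → U_1 → U_4 ← U_2
  U_1 is a chain here and U_1 is conditioned on, so the path is blocked at U_1.
Path 2: U_0 → U_4 ← U_2
  U_4 is a collider and U_4 is conditioned on, which opens it — no node blocks this path, so it is active.
At least one path is unblocked, so d-separation fails.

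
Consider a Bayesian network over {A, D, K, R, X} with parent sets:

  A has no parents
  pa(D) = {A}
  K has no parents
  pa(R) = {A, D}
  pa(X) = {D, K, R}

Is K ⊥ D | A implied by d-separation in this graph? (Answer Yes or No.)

Yes

Enumerating the 3 paths from K to D and testing each for blocking by {A}:
Path 1: K → X ← R ← A → D
  X is a collider here and neither X nor any of its descendants is conditioned on, so the collider stays closed — the path is blocked at X.
Path 2: K → X ← R ← D
  X is a collider here and neither X nor any of its descendants is conditioned on, so the collider stays closed — the path is blocked at X.
Path 3: K → X ← D
  X is a collider here and neither X nor any of its descendants is conditioned on, so the collider stays closed — the path is blocked at X.
All paths are blocked; K ⊥ D | {A} holds.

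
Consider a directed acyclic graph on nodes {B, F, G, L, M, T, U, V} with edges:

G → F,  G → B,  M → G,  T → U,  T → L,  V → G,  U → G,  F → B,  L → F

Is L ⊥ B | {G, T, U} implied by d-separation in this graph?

4 paths connect L and B; each must be blocked for d-separation to hold:
Path 1: L ← T → U → G → F → B
  T is a fork here and T is conditioned on, so the path is blocked at T.
Path 2: L ← T → U → G → B
  T is a fork here and T is conditioned on, so the path is blocked at T.
Path 3: L → F → B
  F is a chain and F is not conditioned on — no node blocks this path, so it is active.
Path 4: L → F ← G → B
  F is a collider here and neither F nor any of its descendants is conditioned on, so the collider stays closed — the path is blocked at F.
Since the path L → F → B is active, L and B are not d-separated given {G, T, U}.

No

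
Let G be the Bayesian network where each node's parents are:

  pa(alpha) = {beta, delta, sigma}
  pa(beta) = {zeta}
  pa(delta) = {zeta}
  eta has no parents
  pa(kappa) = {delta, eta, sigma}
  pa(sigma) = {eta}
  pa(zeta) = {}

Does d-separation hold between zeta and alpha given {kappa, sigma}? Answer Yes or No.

No

There are 4 undirected paths between zeta and alpha; checking each against the conditioning set {kappa, sigma}:
  1. zeta → beta → alpha — beta:chain[open] ⇒ active
  2. zeta → delta → alpha — delta:chain[open] ⇒ active
  3. zeta → delta → kappa ← sigma → alpha — delta:chain[open]; kappa:collider[open]; sigma:fork[blocks] ⇒ blocked
  4. zeta → delta → kappa ← eta → sigma → alpha — delta:chain[open]; kappa:collider[open]; eta:fork[open]; sigma:chain[blocks] ⇒ blocked
Because an active path exists, zeta and alpha are not d-separated.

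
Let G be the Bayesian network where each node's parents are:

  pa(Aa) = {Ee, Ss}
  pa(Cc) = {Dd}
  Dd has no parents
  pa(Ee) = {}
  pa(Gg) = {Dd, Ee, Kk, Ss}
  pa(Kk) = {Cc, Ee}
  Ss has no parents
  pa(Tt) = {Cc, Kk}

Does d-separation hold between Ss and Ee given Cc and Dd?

There are 5 undirected paths between Ss and Ee; checking each against the conditioning set {Cc, Dd}:
Path 1: Ss → Aa ← Ee
  Aa is a collider here and neither Aa nor any of its descendants is conditioned on, so the collider stays closed — the path is blocked at Aa.
Path 2: Ss → Gg ← Ee
  Gg is a collider here and neither Gg nor any of its descendants is conditioned on, so the collider stays closed — the path is blocked at Gg.
Path 3: Ss → Gg ← Dd → Cc → Kk ← Ee
  Gg is a collider here and neither Gg nor any of its descendants is conditioned on, so the collider stays closed — the path is blocked at Gg.
Path 4: Ss → Gg ← Dd → Cc → Tt ← Kk ← Ee
  Gg is a collider here and neither Gg nor any of its descendants is conditioned on, so the collider stays closed — the path is blocked at Gg.
Path 5: Ss → Gg ← Kk ← Ee
  Gg is a collider here and neither Gg nor any of its descendants is conditioned on, so the collider stays closed — the path is blocked at Gg.
Since every path is blocked, d-separation holds.

Yes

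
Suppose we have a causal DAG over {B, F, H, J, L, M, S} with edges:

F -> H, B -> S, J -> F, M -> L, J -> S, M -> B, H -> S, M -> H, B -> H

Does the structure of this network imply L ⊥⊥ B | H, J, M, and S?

Enumerating the 4 paths from L to B and testing each for blocking by {H, J, M, S}:
  1. L ← M → H ← B — M:fork[blocks]; H:collider[open] ⇒ blocked
  2. L ← M → H → S ← B — M:fork[blocks]; H:chain[blocks]; S:collider[open] ⇒ blocked
  3. L ← M → H ← F ← J → S ← B — M:fork[blocks]; H:collider[open]; F:chain[open]; J:fork[blocks]; S:collider[open] ⇒ blocked
  4. L ← M → B — M:fork[blocks] ⇒ blocked
All paths are blocked; L ⊥ B | {H, J, M, S} holds.

Yes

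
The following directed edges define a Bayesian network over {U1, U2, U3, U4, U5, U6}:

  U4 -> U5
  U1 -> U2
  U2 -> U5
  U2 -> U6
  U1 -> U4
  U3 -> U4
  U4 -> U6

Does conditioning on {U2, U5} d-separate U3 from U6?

There are 3 undirected paths between U3 and U6; checking each against the conditioning set {U2, U5}:
  1. U3 → U4 ← U1 → U2 → U6 — U4:collider[open]; U1:fork[open]; U2:chain[blocks] ⇒ blocked
  2. U3 → U4 → U6 — U4:chain[open] ⇒ active
  3. U3 → U4 → U5 ← U2 → U6 — U4:chain[open]; U5:collider[open]; U2:fork[blocks] ⇒ blocked
At least one path is unblocked, so d-separation fails.

No — U3 and U6 are not d-separated given {U2, U5}.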